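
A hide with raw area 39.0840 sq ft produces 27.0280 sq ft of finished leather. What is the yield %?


Formula: Yield = finished / raw * 100
Substituting: Yield = 27.0280 / 39.0840 * 100
Result: 69.1536 %


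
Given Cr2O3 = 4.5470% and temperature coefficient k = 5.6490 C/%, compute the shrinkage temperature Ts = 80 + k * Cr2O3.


Formula: Ts = 80 + k * Cr2O3
Substituting: Ts = 80 + 5.6490 * 4.5470
Result: 105.6860 C


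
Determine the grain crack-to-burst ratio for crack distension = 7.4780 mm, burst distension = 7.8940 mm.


Formula: Ratio = crack / burst
Substituting: Ratio = 7.4780 / 7.8940
Result: 0.9473


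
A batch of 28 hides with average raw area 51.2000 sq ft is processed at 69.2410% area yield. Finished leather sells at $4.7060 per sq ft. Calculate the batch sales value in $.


Raw_total = N * avg_area = 28 * 51.2000 = 1433.6000 sq ft
Finished = Raw_total * yield / 100 = 1433.6000 * 69.2410 / 100 = 992.6390 sq ft
Value = Finished * price = 992.6390 * 4.7060 = 4671.3590 $


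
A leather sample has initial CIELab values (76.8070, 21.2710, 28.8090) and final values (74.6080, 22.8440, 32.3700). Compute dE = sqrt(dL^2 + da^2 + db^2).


dL = -2.1990, da = 1.5730, db = 3.5610
dE = sqrt((-2.1990)^2 + 1.5730^2 + 3.5610^2) = 4.4711


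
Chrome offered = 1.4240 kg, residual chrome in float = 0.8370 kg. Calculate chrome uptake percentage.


Formula: Uptake = (offered - residual) / offered * 100
Substituting: Uptake = (1.4240 - 0.8370) / 1.4240 * 100
Result: 41.2219 %


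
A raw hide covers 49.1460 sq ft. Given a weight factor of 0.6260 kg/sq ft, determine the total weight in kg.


Formula: Weight = area * weight_per_sqft
Substituting: Weight = 49.1460 * 0.6260
Result: 30.7654 kg


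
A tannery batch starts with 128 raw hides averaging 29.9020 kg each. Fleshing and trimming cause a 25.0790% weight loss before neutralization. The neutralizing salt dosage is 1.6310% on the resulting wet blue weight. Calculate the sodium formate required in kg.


Total_raw = N * avg_wt = 128 * 29.9020 = 3827.4560 kg
Substrate = Total_raw * (1 - loss/100) = 3827.4560 * (1 - 25.0790/100) = 2867.5683 kg
Neutralizer = Substrate * pct / 100 = 2867.5683 * 1.6310 / 100 = 46.7700 kg


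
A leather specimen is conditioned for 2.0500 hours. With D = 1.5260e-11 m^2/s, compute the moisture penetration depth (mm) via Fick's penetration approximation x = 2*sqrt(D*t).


t = 2.0500 hr * 3600 = 7380.0000 s
D * t = 1.5260e-11 * 7380.0000 = 1.1262e-07
x = 2 * sqrt(D*t) = 2 * sqrt(1.1262e-07) = 6.7117e-04 m = 0.6712 mm


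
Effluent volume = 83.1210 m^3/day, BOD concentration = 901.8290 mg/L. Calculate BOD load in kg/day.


Formula: BOD_load = volume * conc / 1000
Substituting: BOD_load = 83.1210 * 901.8290 / 1000
Result: 74.9609 kg/day


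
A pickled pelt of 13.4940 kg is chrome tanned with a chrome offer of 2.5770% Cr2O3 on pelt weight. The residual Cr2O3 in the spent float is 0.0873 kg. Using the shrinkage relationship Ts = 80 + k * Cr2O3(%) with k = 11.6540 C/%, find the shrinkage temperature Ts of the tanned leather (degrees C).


Offered = pelt * offer_pct / 100 = 13.4940 * 2.5770 / 100 = 0.3477 kg
Uptake = offered - residual = 0.3477 - 0.0873 = 0.2604 kg
Cr2O3% on pelt = uptake / pelt * 100 = 0.2604 / 13.4940 * 100 = 1.9300 %
Ts = 80 + k * Cr2O3% = 80 + 11.6540 * 1.9300 = 102.4928 C


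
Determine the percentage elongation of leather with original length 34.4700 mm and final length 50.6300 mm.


Formula: Elongation = (Lf - L0) / L0 * 100
Substituting: Elongation = (50.6300 - 34.4700) / 34.4700 * 100
Result: 46.8813 %


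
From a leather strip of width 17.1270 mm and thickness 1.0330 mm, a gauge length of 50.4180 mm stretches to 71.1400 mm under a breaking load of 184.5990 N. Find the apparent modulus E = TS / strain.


TS = F / (w * t) = 184.5990 / (17.1270 * 1.0330) = 10.4339 N/mm^2
strain = (Lf - L0) / L0 = (71.1400 - 50.4180) / 50.4180 = 0.4110
E = TS / strain = 10.4339 / 0.4110 = 25.3864 N/mm^2


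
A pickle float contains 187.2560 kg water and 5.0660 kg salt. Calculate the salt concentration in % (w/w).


Formula: Conc = salt / (water + salt) * 100
Substituting: Conc = 5.0660 / (187.2560 + 5.0660) * 100
Result: 2.6341 %


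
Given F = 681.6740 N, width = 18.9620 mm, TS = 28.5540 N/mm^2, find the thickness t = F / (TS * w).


Formula: t = F / (TS * w)
Substituting: t = 681.6740 / (28.5540 * 18.9620)
Result: 1.2590 mm


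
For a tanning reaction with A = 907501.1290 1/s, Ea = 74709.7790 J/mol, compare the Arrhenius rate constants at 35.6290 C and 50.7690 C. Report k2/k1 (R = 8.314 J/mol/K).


T1 = 35.6290 + 273.15 = 308.7790 K; T2 = 50.7690 + 273.15 = 323.9190 K
k1 = A * exp(-Ea/(R*T1)) = 907501.1290 * exp(-74709.7790/(8.314*308.7790)) = 2.0850e-07 1/s
k2 = A * exp(-Ea/(R*T2)) = 907501.1290 * exp(-74709.7790/(8.314*323.9190)) = 8.1253e-07 1/s
k2/k1 = 8.1253e-07 / 2.0850e-07 = 3.8971


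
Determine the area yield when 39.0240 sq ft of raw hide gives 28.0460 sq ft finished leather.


Formula: Yield = finished / raw * 100
Substituting: Yield = 28.0460 / 39.0240 * 100
Result: 71.8686 %


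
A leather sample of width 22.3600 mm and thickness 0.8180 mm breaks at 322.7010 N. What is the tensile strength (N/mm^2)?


Formula: TS = force / (width * thickness)
Substituting: TS = 322.7010 / (22.3600 * 0.8180)
Result: 17.6431 N/mm^2


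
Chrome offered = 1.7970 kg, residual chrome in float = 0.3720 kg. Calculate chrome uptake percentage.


Formula: Uptake = (offered - residual) / offered * 100
Substituting: Uptake = (1.7970 - 0.3720) / 1.7970 * 100
Result: 79.2988 %


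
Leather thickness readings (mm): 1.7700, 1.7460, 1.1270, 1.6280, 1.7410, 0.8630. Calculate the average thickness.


Formula: Average = sum / n
Substituting: Average = 8.8750 / 6
Result: 1.4792 mm


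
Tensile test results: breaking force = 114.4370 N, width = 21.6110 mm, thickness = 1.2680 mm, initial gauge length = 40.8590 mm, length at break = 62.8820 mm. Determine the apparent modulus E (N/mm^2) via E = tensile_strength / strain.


TS = F / (w * t) = 114.4370 / (21.6110 * 1.2680) = 4.1761 N/mm^2
strain = (Lf - L0) / L0 = (62.8820 - 40.8590) / 40.8590 = 0.5390
E = TS / strain = 4.1761 / 0.5390 = 7.7479 N/mm^2


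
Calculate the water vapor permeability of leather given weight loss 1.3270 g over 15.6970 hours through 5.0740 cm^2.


Formula: WVP = loss / (area * time)
Substituting: WVP = 1.3270 / (5.0740 * 15.6970)
Result: 0.0166611 g/(cm^2*hr)


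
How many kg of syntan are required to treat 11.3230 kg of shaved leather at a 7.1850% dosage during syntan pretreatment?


Formula: Syntan = substrate * pct / 100
Substituting: Syntan = 11.3230 * 7.1850 / 100
Result: 0.8136 kg


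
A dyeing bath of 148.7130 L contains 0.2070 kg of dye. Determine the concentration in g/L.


Formula: Conc = dye_mass(kg) / volume(L) * 1000
Substituting: Conc = 0.2070 / 148.7130 * 1000
Result: 1.3919 g/L


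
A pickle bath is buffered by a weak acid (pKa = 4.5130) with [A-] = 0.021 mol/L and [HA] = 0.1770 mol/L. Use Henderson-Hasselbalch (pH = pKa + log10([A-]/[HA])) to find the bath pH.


ratio = [A-] / [HA] = 0.021 / 0.1770 = 0.1186
log10(ratio) = -0.9258
pH = pKa + log10(ratio) = 4.5130 - 0.9258 = 3.5872


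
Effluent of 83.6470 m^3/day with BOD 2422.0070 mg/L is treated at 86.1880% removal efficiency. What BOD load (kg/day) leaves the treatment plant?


Load_in = volume * conc / 1000 = 83.6470 * 2422.0070 / 1000 = 202.5936 kg/day
Removed = Load_in * eff / 100 = 202.5936 * 86.1880 / 100 = 174.6114 kg/day
Load_out = Load_in - Removed = 202.5936 - 174.6114 = 27.9822 kg/day


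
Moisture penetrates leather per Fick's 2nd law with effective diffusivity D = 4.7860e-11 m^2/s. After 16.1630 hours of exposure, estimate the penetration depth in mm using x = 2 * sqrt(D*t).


t = 16.1630 hr * 3600 = 58186.8000 s
D * t = 4.7860e-11 * 58186.8000 = 2.7848e-06
x = 2 * sqrt(D*t) = 2 * sqrt(2.7848e-06) = 0.00333756 m = 3.3376 mm


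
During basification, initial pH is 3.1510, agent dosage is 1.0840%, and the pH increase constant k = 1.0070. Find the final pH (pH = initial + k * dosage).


Formula: pH_final = pH_initial + k * base_pct
Substituting: pH_final = 3.1510 + 1.0070 * 1.0840
Result: 4.2426


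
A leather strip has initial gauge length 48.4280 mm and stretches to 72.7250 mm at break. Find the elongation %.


Formula: Elongation = (Lf - L0) / L0 * 100
Substituting: Elongation = (72.7250 - 48.4280) / 48.4280 * 100
Result: 50.1714 %


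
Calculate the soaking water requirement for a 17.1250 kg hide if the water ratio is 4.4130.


Formula: Water = hide_weight * ratio
Substituting: Water = 17.1250 * 4.4130
Result: 75.5726 kg


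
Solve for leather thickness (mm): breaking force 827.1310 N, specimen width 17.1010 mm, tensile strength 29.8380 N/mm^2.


Formula: t = F / (TS * w)
Substituting: t = 827.1310 / (29.8380 * 17.1010)
Result: 1.6210 mm


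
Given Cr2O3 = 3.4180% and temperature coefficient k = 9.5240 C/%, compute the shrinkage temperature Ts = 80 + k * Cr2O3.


Formula: Ts = 80 + k * Cr2O3
Substituting: Ts = 80 + 9.5240 * 3.4180
Result: 112.5530 C


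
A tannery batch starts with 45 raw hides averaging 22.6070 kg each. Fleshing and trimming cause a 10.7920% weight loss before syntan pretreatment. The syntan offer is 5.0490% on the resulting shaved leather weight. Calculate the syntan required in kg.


Total_raw = N * avg_wt = 45 * 22.6070 = 1017.3150 kg
Substrate = Total_raw * (1 - loss/100) = 1017.3150 * (1 - 10.7920/100) = 907.5264 kg
Syntan = Substrate * pct / 100 = 907.5264 * 5.0490 / 100 = 45.8210 kg


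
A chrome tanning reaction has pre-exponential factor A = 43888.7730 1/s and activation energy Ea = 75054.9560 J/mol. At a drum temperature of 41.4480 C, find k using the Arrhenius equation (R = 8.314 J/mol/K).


T_K = T_C + 273.15 = 41.4480 + 273.15 = 314.5980 K
exponent = -Ea / (R * T_K) = -75054.9560 / (8.314 * 314.5980) = -28.6955
k = A * exp(exponent) = 43888.7730 * exp(-28.6955) = 1.5138e-08 1/s


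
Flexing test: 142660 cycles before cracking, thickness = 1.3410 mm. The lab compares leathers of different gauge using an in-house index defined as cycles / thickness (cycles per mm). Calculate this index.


Formula: Index = cycles / thickness
Substituting: Index = 142660 / 1.3410
Result: 106383.2960 cycles/mm


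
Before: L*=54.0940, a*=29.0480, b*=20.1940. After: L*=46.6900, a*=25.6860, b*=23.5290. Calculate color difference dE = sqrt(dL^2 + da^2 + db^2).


dL = -7.4040, da = -3.3620, db = 3.3350
dE = sqrt((-7.4040)^2 + (-3.3620)^2 + 3.3350^2) = 8.7889


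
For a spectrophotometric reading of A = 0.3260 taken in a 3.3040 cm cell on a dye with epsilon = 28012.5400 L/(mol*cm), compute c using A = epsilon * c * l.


Formula: c = A / (epsilon * l)
Substituting: c = 0.3260 / (28012.5400 * 3.3040)
Result: 3.5223e-06 mol/L


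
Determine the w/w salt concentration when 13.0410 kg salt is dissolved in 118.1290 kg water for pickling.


Formula: Conc = salt / (water + salt) * 100
Substituting: Conc = 13.0410 / (118.1290 + 13.0410) * 100
Result: 9.9421 %


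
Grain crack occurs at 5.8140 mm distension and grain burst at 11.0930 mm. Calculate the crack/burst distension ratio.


Formula: Ratio = crack / burst
Substituting: Ratio = 5.8140 / 11.0930
Result: 0.5241


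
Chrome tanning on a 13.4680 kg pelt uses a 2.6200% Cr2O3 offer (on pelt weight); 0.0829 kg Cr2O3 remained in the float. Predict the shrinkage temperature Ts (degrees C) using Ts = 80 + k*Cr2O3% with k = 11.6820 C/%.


Offered = pelt * offer_pct / 100 = 13.4680 * 2.6200 / 100 = 0.3529 kg
Uptake = offered - residual = 0.3529 - 0.0829 = 0.2700 kg
Cr2O3% on pelt = uptake / pelt * 100 = 0.2700 / 13.4680 * 100 = 2.0045 %
Ts = 80 + k * Cr2O3% = 80 + 11.6820 * 2.0045 = 103.4162 C


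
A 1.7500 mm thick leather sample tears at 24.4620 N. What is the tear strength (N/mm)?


Formula: Tear strength = force / thickness
Substituting: Tear strength = 24.4620 / 1.7500
Result: 13.9783 N/mm


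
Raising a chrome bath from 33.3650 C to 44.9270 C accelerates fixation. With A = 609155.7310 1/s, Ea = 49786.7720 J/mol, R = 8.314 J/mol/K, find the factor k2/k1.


T1 = 33.3650 + 273.15 = 306.5150 K; T2 = 44.9270 + 273.15 = 318.0770 K
k1 = A * exp(-Ea/(R*T1)) = 609155.7310 * exp(-49786.7720/(8.314*306.5150)) = 0.00199539 1/s
k2 = A * exp(-Ea/(R*T2)) = 609155.7310 * exp(-49786.7720/(8.314*318.0770)) = 0.00405923 1/s
k2/k1 = 0.00405923 / 0.00199539 = 2.0343


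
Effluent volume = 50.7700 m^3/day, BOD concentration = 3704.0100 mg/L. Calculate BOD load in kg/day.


Formula: BOD_load = volume * conc / 1000
Substituting: BOD_load = 50.7700 * 3704.0100 / 1000
Result: 188.0526 kg/day


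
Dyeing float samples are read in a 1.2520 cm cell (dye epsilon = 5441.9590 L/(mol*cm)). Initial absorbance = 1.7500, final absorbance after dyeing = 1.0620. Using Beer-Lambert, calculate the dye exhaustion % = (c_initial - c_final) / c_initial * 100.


c_initial = A_i / (epsilon * l) = 1.7500 / (5441.9590 * 1.2520) = 2.5685e-04 mol/L
c_final = A_f / (epsilon * l) = 1.0620 / (5441.9590 * 1.2520) = 1.5587e-04 mol/L
Exhaustion = (c_initial - c_final) / c_initial * 100 = (2.5685e-04 - 1.5587e-04) / 2.5685e-04 * 100 = 39.3143 %


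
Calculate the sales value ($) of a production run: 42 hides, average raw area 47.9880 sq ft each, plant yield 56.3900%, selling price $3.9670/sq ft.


Raw_total = N * avg_area = 42 * 47.9880 = 2015.4960 sq ft
Finished = Raw_total * yield / 100 = 2015.4960 * 56.3900 / 100 = 1136.5382 sq ft
Value = Finished * price = 1136.5382 * 3.9670 = 4508.6470 $


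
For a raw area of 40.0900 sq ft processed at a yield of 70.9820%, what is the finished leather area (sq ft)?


Formula: finished = raw * yield / 100
Substituting: finished = 40.0900 * 70.9820 / 100
Result: 28.4567 sq ft


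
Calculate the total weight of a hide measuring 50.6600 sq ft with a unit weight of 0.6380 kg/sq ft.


Formula: Weight = area * weight_per_sqft
Substituting: Weight = 50.6600 * 0.6380
Result: 32.3211 kg


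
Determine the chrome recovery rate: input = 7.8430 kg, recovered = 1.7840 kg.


Formula: Recovery = recovered / input * 100
Substituting: Recovery = 1.7840 / 7.8430 * 100
Result: 22.7464 %


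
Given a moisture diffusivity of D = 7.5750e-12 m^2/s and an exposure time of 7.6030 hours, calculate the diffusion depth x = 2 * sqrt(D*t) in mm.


t = 7.6030 hr * 3600 = 27370.8000 s
D * t = 7.5750e-12 * 27370.8000 = 2.0733e-07
x = 2 * sqrt(D*t) = 2 * sqrt(2.0733e-07) = 9.1068e-04 m = 0.9107 mm


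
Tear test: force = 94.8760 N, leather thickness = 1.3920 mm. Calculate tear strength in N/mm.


Formula: Tear strength = force / thickness
Substituting: Tear strength = 94.8760 / 1.3920
Result: 68.1580 N/mm


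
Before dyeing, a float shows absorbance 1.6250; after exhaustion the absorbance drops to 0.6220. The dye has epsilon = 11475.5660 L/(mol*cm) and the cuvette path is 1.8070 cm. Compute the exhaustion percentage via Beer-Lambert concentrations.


c_initial = A_i / (epsilon * l) = 1.6250 / (11475.5660 * 1.8070) = 7.8365e-05 mol/L
c_final = A_f / (epsilon * l) = 0.6220 / (11475.5660 * 1.8070) = 2.9996e-05 mol/L
Exhaustion = (c_initial - c_final) / c_initial * 100 = (7.8365e-05 - 2.9996e-05) / 7.8365e-05 * 100 = 61.7231 %


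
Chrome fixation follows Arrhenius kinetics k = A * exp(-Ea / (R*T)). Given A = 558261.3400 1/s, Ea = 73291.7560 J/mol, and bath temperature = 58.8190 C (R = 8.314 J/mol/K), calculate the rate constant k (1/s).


T_K = T_C + 273.15 = 58.8190 + 273.15 = 331.9690 K
exponent = -Ea / (R * T_K) = -73291.7560 / (8.314 * 331.9690) = -26.5551
k = A * exp(exponent) = 558261.3400 * exp(-26.5551) = 1.6372e-06 1/s


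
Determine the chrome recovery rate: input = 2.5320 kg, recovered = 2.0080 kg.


Formula: Recovery = recovered / input * 100
Substituting: Recovery = 2.0080 / 2.5320 * 100
Result: 79.3049 %


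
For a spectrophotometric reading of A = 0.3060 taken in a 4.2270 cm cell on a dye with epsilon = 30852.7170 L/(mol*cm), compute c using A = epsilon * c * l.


Formula: c = A / (epsilon * l)
Substituting: c = 0.3060 / (30852.7170 * 4.2270)
Result: 2.3464e-06 mol/L


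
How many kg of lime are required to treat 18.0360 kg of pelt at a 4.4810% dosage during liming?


Formula: Lime = substrate * pct / 100
Substituting: Lime = 18.0360 * 4.4810 / 100
Result: 0.8082 kg


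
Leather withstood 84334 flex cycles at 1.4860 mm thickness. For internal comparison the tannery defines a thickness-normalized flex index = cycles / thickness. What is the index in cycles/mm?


Formula: Index = cycles / thickness
Substituting: Index = 84334 / 1.4860
Result: 56752.3553 cycles/mm


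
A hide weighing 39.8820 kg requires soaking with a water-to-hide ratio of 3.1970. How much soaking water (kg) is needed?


Formula: Water = hide_weight * ratio
Substituting: Water = 39.8820 * 3.1970
Result: 127.5028 kg


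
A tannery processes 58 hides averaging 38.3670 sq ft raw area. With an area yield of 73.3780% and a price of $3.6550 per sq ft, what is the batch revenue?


Raw_total = N * avg_area = 58 * 38.3670 = 2225.2860 sq ft
Finished = Raw_total * yield / 100 = 2225.2860 * 73.3780 / 100 = 1632.8704 sq ft
Value = Finished * price = 1632.8704 * 3.6550 = 5968.1412 $


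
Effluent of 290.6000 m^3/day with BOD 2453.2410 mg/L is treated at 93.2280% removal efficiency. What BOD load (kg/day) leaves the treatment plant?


Load_in = volume * conc / 1000 = 290.6000 * 2453.2410 / 1000 = 712.9118 kg/day
Removed = Load_in * eff / 100 = 712.9118 * 93.2280 / 100 = 664.6334 kg/day
Load_out = Load_in - Removed = 712.9118 - 664.6334 = 48.2784 kg/day


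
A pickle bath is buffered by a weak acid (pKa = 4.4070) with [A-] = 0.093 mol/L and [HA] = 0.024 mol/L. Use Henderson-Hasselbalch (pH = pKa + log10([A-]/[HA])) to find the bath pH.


ratio = [A-] / [HA] = 0.093 / 0.024 = 3.8750
log10(ratio) = 0.5883
pH = pKa + log10(ratio) = 4.4070 + 0.5883 = 4.9953


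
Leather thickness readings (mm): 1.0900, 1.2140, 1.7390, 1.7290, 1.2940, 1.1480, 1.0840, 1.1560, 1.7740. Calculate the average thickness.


Formula: Average = sum / n
Substituting: Average = 12.2280 / 9
Result: 1.3587 mm


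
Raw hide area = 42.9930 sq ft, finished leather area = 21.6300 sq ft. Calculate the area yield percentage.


Formula: Yield = finished / raw * 100
Substituting: Yield = 21.6300 / 42.9930 * 100
Result: 50.3105 %


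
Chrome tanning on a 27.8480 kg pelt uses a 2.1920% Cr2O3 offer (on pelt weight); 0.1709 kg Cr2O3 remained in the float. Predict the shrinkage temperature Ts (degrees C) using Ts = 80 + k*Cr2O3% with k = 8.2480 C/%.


Offered = pelt * offer_pct / 100 = 27.8480 * 2.1920 / 100 = 0.6104 kg
Uptake = offered - residual = 0.6104 - 0.1709 = 0.4395 kg
Cr2O3% on pelt = uptake / pelt * 100 = 0.4395 / 27.8480 * 100 = 1.5783 %
Ts = 80 + k * Cr2O3% = 80 + 8.2480 * 1.5783 = 93.0179 C


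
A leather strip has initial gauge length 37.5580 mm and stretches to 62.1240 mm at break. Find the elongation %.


Formula: Elongation = (Lf - L0) / L0 * 100
Substituting: Elongation = (62.1240 - 37.5580) / 37.5580 * 100
Result: 65.4082 %


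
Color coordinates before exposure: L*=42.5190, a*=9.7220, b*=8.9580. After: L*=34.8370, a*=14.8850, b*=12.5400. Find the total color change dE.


dL = -7.6820, da = 5.1630, db = 3.5820
dE = sqrt((-7.6820)^2 + 5.1630^2 + 3.5820^2) = 9.9247


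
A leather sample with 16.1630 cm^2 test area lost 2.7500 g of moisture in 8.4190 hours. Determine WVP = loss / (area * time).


Formula: WVP = loss / (area * time)
Substituting: WVP = 2.7500 / (16.1630 * 8.4190)
Result: 0.0202093 g/(cm^2*hr)


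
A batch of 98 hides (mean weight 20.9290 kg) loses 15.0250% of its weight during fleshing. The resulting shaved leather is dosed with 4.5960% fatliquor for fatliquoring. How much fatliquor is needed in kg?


Total_raw = N * avg_wt = 98 * 20.9290 = 2051.0420 kg
Substrate = Total_raw * (1 - loss/100) = 2051.0420 * (1 - 15.0250/100) = 1742.8729 kg
Fat = Substrate * pct / 100 = 1742.8729 * 4.5960 / 100 = 80.1024 kg


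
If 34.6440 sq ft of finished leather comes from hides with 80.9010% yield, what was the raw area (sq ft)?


Formula: raw = finished * 100 / yield
Substituting: raw = 34.6440 * 100 / 80.9010
Result: 42.8227 sq ft


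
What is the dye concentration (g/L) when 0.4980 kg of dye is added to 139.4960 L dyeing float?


Formula: Conc = dye_mass(kg) / volume(L) * 1000
Substituting: Conc = 0.4980 / 139.4960 * 1000
Result: 3.5700 g/L


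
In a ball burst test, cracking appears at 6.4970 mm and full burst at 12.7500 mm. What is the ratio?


Formula: Ratio = crack / burst
Substituting: Ratio = 6.4970 / 12.7500
Result: 0.5096


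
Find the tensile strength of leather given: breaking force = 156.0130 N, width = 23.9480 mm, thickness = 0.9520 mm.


Formula: TS = force / (width * thickness)
Substituting: TS = 156.0130 / (23.9480 * 0.9520)
Result: 6.8431 N/mm^2


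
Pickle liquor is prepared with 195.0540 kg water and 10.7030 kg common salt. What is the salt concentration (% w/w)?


Formula: Conc = salt / (water + salt) * 100
Substituting: Conc = 10.7030 / (195.0540 + 10.7030) * 100
Result: 5.2018 %


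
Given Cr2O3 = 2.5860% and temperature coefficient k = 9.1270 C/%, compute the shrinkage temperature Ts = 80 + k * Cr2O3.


Formula: Ts = 80 + k * Cr2O3
Substituting: Ts = 80 + 9.1270 * 2.5860
Result: 103.6024 C


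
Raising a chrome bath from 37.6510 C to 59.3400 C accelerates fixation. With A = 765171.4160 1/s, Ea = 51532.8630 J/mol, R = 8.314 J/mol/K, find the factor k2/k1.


T1 = 37.6510 + 273.15 = 310.8010 K; T2 = 59.3400 + 273.15 = 332.4900 K
k1 = A * exp(-Ea/(R*T1)) = 765171.4160 * exp(-51532.8630/(8.314*310.8010)) = 0.00166954 1/s
k2 = A * exp(-Ea/(R*T2)) = 765171.4160 * exp(-51532.8630/(8.314*332.4900)) = 0.00613172 1/s
k2/k1 = 0.00613172 / 0.00166954 = 3.6727


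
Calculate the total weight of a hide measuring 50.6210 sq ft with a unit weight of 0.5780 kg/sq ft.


Formula: Weight = area * weight_per_sqft
Substituting: Weight = 50.6210 * 0.5780
Result: 29.2589 kg


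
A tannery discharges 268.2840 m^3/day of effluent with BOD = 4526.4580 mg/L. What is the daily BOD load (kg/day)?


Formula: BOD_load = volume * conc / 1000
Substituting: BOD_load = 268.2840 * 4526.4580 / 1000
Result: 1214.3763 kg/day


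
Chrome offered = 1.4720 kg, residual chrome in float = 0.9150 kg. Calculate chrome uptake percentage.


Formula: Uptake = (offered - residual) / offered * 100
Substituting: Uptake = (1.4720 - 0.9150) / 1.4720 * 100
Result: 37.8397 %


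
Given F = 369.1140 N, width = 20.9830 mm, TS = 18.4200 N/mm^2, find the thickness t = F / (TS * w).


Formula: t = F / (TS * w)
Substituting: t = 369.1140 / (18.4200 * 20.9830)
Result: 0.9550 mm


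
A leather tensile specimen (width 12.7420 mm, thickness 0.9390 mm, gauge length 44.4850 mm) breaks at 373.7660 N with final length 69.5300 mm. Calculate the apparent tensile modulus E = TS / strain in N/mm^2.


TS = F / (w * t) = 373.7660 / (12.7420 * 0.9390) = 31.2390 N/mm^2
strain = (Lf - L0) / L0 = (69.5300 - 44.4850) / 44.4850 = 0.5630
E = TS / strain = 31.2390 / 0.5630 = 55.4867 N/mm^2


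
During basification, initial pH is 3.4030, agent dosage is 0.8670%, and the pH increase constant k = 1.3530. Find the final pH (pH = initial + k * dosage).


Formula: pH_final = pH_initial + k * base_pct
Substituting: pH_final = 3.4030 + 1.3530 * 0.8670
Result: 4.5761


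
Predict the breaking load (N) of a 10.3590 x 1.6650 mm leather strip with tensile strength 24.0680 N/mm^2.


Formula: F = TS * w * t
Substituting: F = 24.0680 * 10.3590 * 1.6650
Result: 415.1185 N


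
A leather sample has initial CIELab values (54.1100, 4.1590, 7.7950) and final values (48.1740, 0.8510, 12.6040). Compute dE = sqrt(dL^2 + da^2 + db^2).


dL = -5.9360, da = -3.3080, db = 4.8090
dE = sqrt((-5.9360)^2 + (-3.3080)^2 + 4.8090^2) = 8.3250


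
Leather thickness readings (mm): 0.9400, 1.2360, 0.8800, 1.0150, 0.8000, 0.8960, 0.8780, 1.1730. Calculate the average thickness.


Formula: Average = sum / n
Substituting: Average = 7.8180 / 8
Result: 0.9772 mm


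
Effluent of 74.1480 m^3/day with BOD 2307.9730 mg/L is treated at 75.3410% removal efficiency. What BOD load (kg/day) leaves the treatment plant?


Load_in = volume * conc / 1000 = 74.1480 * 2307.9730 / 1000 = 171.1316 kg/day
Removed = Load_in * eff / 100 = 171.1316 * 75.3410 / 100 = 128.9322 kg/day
Load_out = Load_in - Removed = 171.1316 - 128.9322 = 42.1993 kg/day


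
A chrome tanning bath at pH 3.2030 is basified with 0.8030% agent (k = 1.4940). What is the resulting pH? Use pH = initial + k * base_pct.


Formula: pH_final = pH_initial + k * base_pct
Substituting: pH_final = 3.2030 + 1.4940 * 0.8030
Result: 4.4027


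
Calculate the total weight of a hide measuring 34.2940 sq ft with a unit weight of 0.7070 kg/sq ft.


Formula: Weight = area * weight_per_sqft
Substituting: Weight = 34.2940 * 0.7070
Result: 24.2459 kg


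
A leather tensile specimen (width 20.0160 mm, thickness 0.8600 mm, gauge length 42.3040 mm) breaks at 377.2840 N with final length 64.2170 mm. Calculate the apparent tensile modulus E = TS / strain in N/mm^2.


TS = F / (w * t) = 377.2840 / (20.0160 * 0.8600) = 21.9176 N/mm^2
strain = (Lf - L0) / L0 = (64.2170 - 42.3040) / 42.3040 = 0.5180
E = TS / strain = 21.9176 / 0.5180 = 42.3128 N/mm^2


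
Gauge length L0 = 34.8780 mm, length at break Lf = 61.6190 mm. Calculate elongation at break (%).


Formula: Elongation = (Lf - L0) / L0 * 100
Substituting: Elongation = (61.6190 - 34.8780) / 34.8780 * 100
Result: 76.6701 %


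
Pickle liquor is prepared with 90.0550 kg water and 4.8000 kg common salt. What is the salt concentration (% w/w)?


Formula: Conc = salt / (water + salt) * 100
Substituting: Conc = 4.8000 / (90.0550 + 4.8000) * 100
Result: 5.0604 %


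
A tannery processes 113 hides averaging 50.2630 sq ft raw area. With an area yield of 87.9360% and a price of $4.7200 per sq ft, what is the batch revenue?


Raw_total = N * avg_area = 113 * 50.2630 = 5679.7190 sq ft
Finished = Raw_total * yield / 100 = 5679.7190 * 87.9360 / 100 = 4994.5177 sq ft
Value = Finished * price = 4994.5177 * 4.7200 = 23574.1235 $


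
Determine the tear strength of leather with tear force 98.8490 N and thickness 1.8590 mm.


Formula: Tear strength = force / thickness
Substituting: Tear strength = 98.8490 / 1.8590
Result: 53.1732 N/mm


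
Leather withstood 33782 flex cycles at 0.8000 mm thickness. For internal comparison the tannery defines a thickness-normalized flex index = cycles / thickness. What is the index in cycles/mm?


Formula: Index = cycles / thickness
Substituting: Index = 33782 / 0.8000
Result: 42227.5000 cycles/mm


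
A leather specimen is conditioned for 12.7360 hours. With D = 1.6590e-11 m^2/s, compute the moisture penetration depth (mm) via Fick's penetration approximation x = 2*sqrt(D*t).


t = 12.7360 hr * 3600 = 45849.6000 s
D * t = 1.6590e-11 * 45849.6000 = 7.6064e-07
x = 2 * sqrt(D*t) = 2 * sqrt(7.6064e-07) = 0.0017443 m = 1.7443 mm


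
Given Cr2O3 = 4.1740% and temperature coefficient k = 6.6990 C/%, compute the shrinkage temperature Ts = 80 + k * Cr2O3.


Formula: Ts = 80 + k * Cr2O3
Substituting: Ts = 80 + 6.6990 * 4.1740
Result: 107.9616 C


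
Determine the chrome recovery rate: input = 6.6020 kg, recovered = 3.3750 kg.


Formula: Recovery = recovered / input * 100
Substituting: Recovery = 3.3750 / 6.6020 * 100
Result: 51.1209 %


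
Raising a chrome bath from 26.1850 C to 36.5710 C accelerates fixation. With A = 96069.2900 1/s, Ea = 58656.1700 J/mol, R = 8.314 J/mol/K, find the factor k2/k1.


T1 = 26.1850 + 273.15 = 299.3350 K; T2 = 36.5710 + 273.15 = 309.7210 K
k1 = A * exp(-Ea/(R*T1)) = 96069.2900 * exp(-58656.1700/(8.314*299.3350)) = 5.5793e-06 1/s
k2 = A * exp(-Ea/(R*T2)) = 96069.2900 * exp(-58656.1700/(8.314*309.7210)) = 1.2298e-05 1/s
k2/k1 = 1.2298e-05 / 5.5793e-06 = 2.2042


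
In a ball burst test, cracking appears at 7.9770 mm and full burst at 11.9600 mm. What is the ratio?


Formula: Ratio = crack / burst
Substituting: Ratio = 7.9770 / 11.9600
Result: 0.6670


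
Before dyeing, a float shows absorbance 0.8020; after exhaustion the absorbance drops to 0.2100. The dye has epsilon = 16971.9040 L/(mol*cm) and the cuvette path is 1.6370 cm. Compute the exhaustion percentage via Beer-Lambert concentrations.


c_initial = A_i / (epsilon * l) = 0.8020 / (16971.9040 * 1.6370) = 2.8867e-05 mol/L
c_final = A_f / (epsilon * l) = 0.2100 / (16971.9040 * 1.6370) = 7.5586e-06 mol/L
Exhaustion = (c_initial - c_final) / c_initial * 100 = (2.8867e-05 - 7.5586e-06) / 2.8867e-05 * 100 = 73.8155 %


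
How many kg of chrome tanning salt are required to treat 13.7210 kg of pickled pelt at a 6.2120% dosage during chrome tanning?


Formula: Chrome = substrate * pct / 100
Substituting: Chrome = 13.7210 * 6.2120 / 100
Result: 0.8523 kg


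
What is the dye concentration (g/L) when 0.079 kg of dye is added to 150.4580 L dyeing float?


Formula: Conc = dye_mass(kg) / volume(L) * 1000
Substituting: Conc = 0.079 / 150.4580 * 1000
Result: 0.5251 g/L


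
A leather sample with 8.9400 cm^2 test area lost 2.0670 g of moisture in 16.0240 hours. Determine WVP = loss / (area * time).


Formula: WVP = loss / (area * time)
Substituting: WVP = 2.0670 / (8.9400 * 16.0240)
Result: 0.0144289 g/(cm^2*hr)


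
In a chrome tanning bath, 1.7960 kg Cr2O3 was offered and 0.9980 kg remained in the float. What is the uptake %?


Formula: Uptake = (offered - residual) / offered * 100
Substituting: Uptake = (1.7960 - 0.9980) / 1.7960 * 100
Result: 44.4321 %


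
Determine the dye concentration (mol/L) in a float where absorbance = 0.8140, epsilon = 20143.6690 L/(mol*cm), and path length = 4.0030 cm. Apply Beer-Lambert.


Formula: c = A / (epsilon * l)
Substituting: c = 0.8140 / (20143.6690 * 4.0030)
Result: 1.0095e-05 mol/L


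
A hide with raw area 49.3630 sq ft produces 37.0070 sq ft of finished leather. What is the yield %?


Formula: Yield = finished / raw * 100
Substituting: Yield = 37.0070 / 49.3630 * 100
Result: 74.9691 %


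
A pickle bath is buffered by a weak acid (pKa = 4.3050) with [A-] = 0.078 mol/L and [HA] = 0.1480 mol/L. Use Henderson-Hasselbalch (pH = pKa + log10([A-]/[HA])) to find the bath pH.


ratio = [A-] / [HA] = 0.078 / 0.1480 = 0.5270
log10(ratio) = -0.2782
pH = pKa + log10(ratio) = 4.3050 - 0.2782 = 4.0268


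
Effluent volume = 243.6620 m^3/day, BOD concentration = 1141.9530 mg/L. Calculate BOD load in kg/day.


Formula: BOD_load = volume * conc / 1000
Substituting: BOD_load = 243.6620 * 1141.9530 / 1000
Result: 278.2506 kg/day


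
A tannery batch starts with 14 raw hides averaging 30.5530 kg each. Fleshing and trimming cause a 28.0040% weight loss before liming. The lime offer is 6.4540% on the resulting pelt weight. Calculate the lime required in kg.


Total_raw = N * avg_wt = 14 * 30.5530 = 427.7420 kg
Substrate = Total_raw * (1 - loss/100) = 427.7420 * (1 - 28.0040/100) = 307.9571 kg
Lime = Substrate * pct / 100 = 307.9571 * 6.4540 / 100 = 19.8756 kg


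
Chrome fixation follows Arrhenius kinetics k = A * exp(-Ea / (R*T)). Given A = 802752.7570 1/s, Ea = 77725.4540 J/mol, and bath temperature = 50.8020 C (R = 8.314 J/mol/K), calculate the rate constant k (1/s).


T_K = T_C + 273.15 = 50.8020 + 273.15 = 323.9520 K
exponent = -Ea / (R * T_K) = -77725.4540 / (8.314 * 323.9520) = -28.8584
k = A * exp(exponent) = 802752.7570 * exp(-28.8584) = 2.3525e-07 1/s


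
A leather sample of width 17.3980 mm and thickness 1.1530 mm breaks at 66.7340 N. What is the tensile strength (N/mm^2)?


Formula: TS = force / (width * thickness)
Substituting: TS = 66.7340 / (17.3980 * 1.1530)
Result: 3.3267 N/mm^2


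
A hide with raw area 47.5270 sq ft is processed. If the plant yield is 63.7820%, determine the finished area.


Formula: finished = raw * yield / 100
Substituting: finished = 47.5270 * 63.7820 / 100
Result: 30.3137 sq ft


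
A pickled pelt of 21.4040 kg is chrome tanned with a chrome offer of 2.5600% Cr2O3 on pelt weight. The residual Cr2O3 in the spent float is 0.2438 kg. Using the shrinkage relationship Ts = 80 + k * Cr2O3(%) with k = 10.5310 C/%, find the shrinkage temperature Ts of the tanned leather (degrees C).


Offered = pelt * offer_pct / 100 = 21.4040 * 2.5600 / 100 = 0.5479 kg
Uptake = offered - residual = 0.5479 - 0.2438 = 0.3041 kg
Cr2O3% on pelt = uptake / pelt * 100 = 0.3041 / 21.4040 * 100 = 1.4210 %
Ts = 80 + k * Cr2O3% = 80 + 10.5310 * 1.4210 = 94.9641 C


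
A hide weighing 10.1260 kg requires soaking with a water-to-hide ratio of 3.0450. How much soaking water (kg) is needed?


Formula: Water = hide_weight * ratio
Substituting: Water = 10.1260 * 3.0450
Result: 30.8337 kg


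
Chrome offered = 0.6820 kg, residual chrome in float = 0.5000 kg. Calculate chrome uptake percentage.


Formula: Uptake = (offered - residual) / offered * 100
Substituting: Uptake = (0.6820 - 0.5000) / 0.6820 * 100
Result: 26.6862 %


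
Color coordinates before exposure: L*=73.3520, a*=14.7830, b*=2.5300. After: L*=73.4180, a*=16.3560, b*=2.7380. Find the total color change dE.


dL = 0.066, da = 1.5730, db = 0.2080
dE = sqrt(0.066^2 + 1.5730^2 + 0.2080^2) = 1.5881


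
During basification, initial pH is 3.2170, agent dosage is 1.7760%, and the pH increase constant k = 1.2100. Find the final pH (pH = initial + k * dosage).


Formula: pH_final = pH_initial + k * base_pct
Substituting: pH_final = 3.2170 + 1.2100 * 1.7760
Result: 5.3660


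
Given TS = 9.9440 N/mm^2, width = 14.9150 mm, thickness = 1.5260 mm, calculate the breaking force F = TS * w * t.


Formula: F = TS * w * t
Substituting: F = 9.9440 * 14.9150 * 1.5260
Result: 226.3283 N


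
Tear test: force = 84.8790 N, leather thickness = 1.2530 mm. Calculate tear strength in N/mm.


Formula: Tear strength = force / thickness
Substituting: Tear strength = 84.8790 / 1.2530
Result: 67.7406 N/mm


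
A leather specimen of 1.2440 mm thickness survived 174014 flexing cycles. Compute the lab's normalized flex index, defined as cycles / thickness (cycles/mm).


Formula: Index = cycles / thickness
Substituting: Index = 174014 / 1.2440
Result: 139882.6367 cycles/mm


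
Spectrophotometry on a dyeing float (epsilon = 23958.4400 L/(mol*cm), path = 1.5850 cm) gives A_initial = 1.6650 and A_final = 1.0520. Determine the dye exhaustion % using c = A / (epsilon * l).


c_initial = A_i / (epsilon * l) = 1.6650 / (23958.4400 * 1.5850) = 4.3846e-05 mol/L
c_final = A_f / (epsilon * l) = 1.0520 / (23958.4400 * 1.5850) = 2.7703e-05 mol/L
Exhaustion = (c_initial - c_final) / c_initial * 100 = (4.3846e-05 - 2.7703e-05) / 4.3846e-05 * 100 = 36.8168 %


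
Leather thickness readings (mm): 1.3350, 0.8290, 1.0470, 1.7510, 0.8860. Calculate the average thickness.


Formula: Average = sum / n
Substituting: Average = 5.8480 / 5
Result: 1.1696 mm


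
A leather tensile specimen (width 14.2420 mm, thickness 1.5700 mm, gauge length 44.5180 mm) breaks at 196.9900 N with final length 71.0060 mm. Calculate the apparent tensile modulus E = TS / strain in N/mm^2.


TS = F / (w * t) = 196.9900 / (14.2420 * 1.5700) = 8.8100 N/mm^2
strain = (Lf - L0) / L0 = (71.0060 - 44.5180) / 44.5180 = 0.5950
E = TS / strain = 8.8100 / 0.5950 = 14.8068 N/mm^2


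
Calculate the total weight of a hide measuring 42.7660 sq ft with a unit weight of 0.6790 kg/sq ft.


Formula: Weight = area * weight_per_sqft
Substituting: Weight = 42.7660 * 0.6790
Result: 29.0381 kg


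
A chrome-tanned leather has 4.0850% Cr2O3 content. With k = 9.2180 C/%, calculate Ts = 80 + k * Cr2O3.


Formula: Ts = 80 + k * Cr2O3
Substituting: Ts = 80 + 9.2180 * 4.0850
Result: 117.6555 C


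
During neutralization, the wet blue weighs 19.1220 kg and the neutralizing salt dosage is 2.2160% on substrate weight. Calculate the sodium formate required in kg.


Formula: Neutralizer = substrate * pct / 100
Substituting: Neutralizer = 19.1220 * 2.2160 / 100
Result: 0.4237 kg


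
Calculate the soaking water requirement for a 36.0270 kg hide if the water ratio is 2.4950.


Formula: Water = hide_weight * ratio
Substituting: Water = 36.0270 * 2.4950
Result: 89.8874 kg


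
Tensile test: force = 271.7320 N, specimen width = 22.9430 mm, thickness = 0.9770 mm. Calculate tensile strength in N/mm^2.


Formula: TS = force / (width * thickness)
Substituting: TS = 271.7320 / (22.9430 * 0.9770)
Result: 12.1226 N/mm^2


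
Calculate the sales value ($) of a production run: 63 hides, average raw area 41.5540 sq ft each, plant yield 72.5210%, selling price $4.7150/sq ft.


Raw_total = N * avg_area = 63 * 41.5540 = 2617.9020 sq ft
Finished = Raw_total * yield / 100 = 2617.9020 * 72.5210 / 100 = 1898.5287 sq ft
Value = Finished * price = 1898.5287 * 4.7150 = 8951.5629 $


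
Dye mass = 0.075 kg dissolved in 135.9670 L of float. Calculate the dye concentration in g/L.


Formula: Conc = dye_mass(kg) / volume(L) * 1000
Substituting: Conc = 0.075 / 135.9670 * 1000
Result: 0.5516 g/L


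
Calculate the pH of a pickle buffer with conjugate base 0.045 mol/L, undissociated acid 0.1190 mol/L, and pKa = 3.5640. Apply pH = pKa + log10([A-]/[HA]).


ratio = [A-] / [HA] = 0.045 / 0.1190 = 0.3782
log10(ratio) = -0.4223
pH = pKa + log10(ratio) = 3.5640 - 0.4223 = 3.1417


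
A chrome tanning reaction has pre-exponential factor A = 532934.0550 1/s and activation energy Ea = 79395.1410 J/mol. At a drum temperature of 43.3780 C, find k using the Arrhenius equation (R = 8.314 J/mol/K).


T_K = T_C + 273.15 = 43.3780 + 273.15 = 316.5280 K
exponent = -Ea / (R * T_K) = -79395.1410 / (8.314 * 316.5280) = -30.1698
k = A * exp(exponent) = 532934.0550 * exp(-30.1698) = 4.2084e-08 1/s


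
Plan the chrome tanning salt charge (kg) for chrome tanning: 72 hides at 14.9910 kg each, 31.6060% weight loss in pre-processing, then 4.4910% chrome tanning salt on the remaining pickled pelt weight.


Total_raw = N * avg_wt = 72 * 14.9910 = 1079.3520 kg
Substrate = Total_raw * (1 - loss/100) = 1079.3520 * (1 - 31.6060/100) = 738.2120 kg
Chrome = Substrate * pct / 100 = 738.2120 * 4.4910 / 100 = 33.1531 kg


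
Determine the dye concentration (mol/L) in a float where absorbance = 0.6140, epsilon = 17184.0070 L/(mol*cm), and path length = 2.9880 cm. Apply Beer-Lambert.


Formula: c = A / (epsilon * l)
Substituting: c = 0.6140 / (17184.0070 * 2.9880)
Result: 1.1958e-05 mol/L


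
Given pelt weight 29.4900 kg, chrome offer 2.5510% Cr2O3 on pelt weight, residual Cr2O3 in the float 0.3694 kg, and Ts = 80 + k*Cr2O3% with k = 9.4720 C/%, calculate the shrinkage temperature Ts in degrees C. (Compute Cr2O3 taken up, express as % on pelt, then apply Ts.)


Offered = pelt * offer_pct / 100 = 29.4900 * 2.5510 / 100 = 0.7523 kg
Uptake = offered - residual = 0.7523 - 0.3694 = 0.3829 kg
Cr2O3% on pelt = uptake / pelt * 100 = 0.3829 / 29.4900 * 100 = 1.2984 %
Ts = 80 + k * Cr2O3% = 80 + 9.4720 * 1.2984 = 92.2982 C


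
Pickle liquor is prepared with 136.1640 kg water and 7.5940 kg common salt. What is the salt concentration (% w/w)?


Formula: Conc = salt / (water + salt) * 100
Substituting: Conc = 7.5940 / (136.1640 + 7.5940) * 100
Result: 5.2825 %


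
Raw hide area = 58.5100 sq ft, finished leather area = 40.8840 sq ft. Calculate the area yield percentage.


Formula: Yield = finished / raw * 100
Substituting: Yield = 40.8840 / 58.5100 * 100
Result: 69.8752 %


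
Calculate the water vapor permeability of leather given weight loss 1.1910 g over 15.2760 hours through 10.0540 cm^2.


Formula: WVP = loss / (area * time)
Substituting: WVP = 1.1910 / (10.0540 * 15.2760)
Result: 0.00775467 g/(cm^2*hr)
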